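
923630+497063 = 1420693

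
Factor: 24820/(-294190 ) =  -34/403 = -2^1*13^(  -  1)*17^1* 31^( - 1 ) 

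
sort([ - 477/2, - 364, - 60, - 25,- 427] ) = [ - 427  , - 364, - 477/2, - 60, - 25] 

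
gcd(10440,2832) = 24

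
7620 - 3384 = 4236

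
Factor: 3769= 3769^1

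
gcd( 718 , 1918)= 2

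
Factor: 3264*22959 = 74938176 = 2^6 *3^3*17^1*2551^1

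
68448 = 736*93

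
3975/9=441+2/3 = 441.67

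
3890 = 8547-4657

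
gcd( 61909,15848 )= 1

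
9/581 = 9/581 = 0.02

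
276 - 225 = 51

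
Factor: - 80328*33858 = -2719745424 = - 2^4*3^5*11^1*19^1*3347^1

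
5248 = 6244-996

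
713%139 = 18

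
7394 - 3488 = 3906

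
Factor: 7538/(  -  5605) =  - 2^1*5^(-1)*19^( -1)*59^( - 1 )*  3769^1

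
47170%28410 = 18760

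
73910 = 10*7391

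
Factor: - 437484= - 2^2*3^1*36457^1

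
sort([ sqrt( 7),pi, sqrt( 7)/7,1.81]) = [sqrt( 7)/7, 1.81, sqrt( 7 ),pi ]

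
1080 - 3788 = -2708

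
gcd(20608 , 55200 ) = 736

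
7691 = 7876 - 185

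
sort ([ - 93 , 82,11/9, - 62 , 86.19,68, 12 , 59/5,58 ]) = [ - 93,-62, 11/9 , 59/5, 12, 58, 68, 82,86.19] 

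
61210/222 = 275 + 80/111 = 275.72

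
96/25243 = 96/25243 = 0.00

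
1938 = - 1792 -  - 3730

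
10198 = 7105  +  3093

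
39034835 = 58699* 665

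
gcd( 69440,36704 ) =992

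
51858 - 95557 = -43699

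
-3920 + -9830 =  - 13750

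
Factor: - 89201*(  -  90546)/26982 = 1346132291/4497  =  3^(- 1 )*7^1*1499^( - 1) * 12743^1 * 15091^1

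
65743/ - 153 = -65743/153 = -429.69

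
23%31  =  23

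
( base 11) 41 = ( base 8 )55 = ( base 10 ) 45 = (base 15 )30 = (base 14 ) 33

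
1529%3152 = 1529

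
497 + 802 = 1299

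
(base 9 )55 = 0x32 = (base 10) 50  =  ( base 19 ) 2c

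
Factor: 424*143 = 2^3* 11^1*13^1*53^1 = 60632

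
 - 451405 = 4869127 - 5320532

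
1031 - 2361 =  - 1330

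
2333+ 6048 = 8381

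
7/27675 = 7/27675 = 0.00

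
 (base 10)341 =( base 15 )17B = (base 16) 155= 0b101010101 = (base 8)525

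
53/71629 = 53/71629 = 0.00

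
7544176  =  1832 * 4118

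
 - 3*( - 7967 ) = 23901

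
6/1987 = 6/1987 = 0.00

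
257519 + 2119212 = 2376731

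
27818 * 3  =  83454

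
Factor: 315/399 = 15/19 = 3^1*5^1*19^ (  -  1)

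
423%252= 171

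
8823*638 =5629074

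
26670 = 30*889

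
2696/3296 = 337/412 = 0.82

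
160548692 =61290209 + 99258483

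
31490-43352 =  - 11862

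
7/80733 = 7/80733 = 0.00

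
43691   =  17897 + 25794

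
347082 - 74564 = 272518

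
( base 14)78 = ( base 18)5g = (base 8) 152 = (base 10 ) 106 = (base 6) 254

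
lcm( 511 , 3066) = 3066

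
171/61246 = 171/61246 = 0.00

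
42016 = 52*808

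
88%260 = 88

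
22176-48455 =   -  26279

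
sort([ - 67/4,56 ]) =[ - 67/4,  56]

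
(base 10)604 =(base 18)1fa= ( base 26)N6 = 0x25C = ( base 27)ma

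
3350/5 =670 = 670.00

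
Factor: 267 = 3^1*89^1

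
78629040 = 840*93606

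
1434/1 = 1434= 1434.00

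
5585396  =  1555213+4030183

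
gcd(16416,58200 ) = 24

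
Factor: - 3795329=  - 41^1*92569^1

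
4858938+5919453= 10778391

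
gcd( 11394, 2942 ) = 2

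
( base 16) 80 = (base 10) 128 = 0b10000000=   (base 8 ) 200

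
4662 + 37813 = 42475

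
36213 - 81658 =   -  45445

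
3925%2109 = 1816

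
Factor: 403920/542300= 2^2*3^3*5^(  -  1 )*29^( - 1) =108/145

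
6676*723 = 4826748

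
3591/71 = 3591/71=50.58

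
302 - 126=176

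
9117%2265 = 57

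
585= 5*117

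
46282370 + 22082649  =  68365019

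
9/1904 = 9/1904  =  0.00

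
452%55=12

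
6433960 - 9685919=-3251959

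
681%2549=681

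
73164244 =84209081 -11044837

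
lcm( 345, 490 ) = 33810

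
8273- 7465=808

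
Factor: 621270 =2^1*  3^4*5^1*13^1*59^1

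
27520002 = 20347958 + 7172044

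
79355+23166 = 102521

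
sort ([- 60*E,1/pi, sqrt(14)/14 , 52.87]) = [ - 60*E,sqrt(14 )/14, 1/pi,52.87]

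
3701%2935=766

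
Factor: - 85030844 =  - 2^2*83^1*256117^1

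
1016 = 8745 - 7729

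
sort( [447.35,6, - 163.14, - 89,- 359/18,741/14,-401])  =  [- 401,  -  163.14,  -  89,  -  359/18 , 6,741/14 , 447.35] 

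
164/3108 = 41/777 = 0.05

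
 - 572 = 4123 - 4695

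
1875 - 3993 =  - 2118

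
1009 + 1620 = 2629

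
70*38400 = 2688000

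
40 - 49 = -9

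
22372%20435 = 1937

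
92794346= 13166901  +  79627445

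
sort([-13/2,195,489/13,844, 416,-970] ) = [ - 970, - 13/2, 489/13,195,416  ,  844] 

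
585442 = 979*598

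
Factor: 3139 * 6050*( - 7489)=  - 2^1*5^2*11^2 * 43^1*73^1*7489^1 = - 142223224550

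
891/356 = 2 + 179/356  =  2.50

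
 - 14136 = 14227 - 28363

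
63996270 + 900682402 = 964678672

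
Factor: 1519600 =2^4 * 5^2 *29^1* 131^1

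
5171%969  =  326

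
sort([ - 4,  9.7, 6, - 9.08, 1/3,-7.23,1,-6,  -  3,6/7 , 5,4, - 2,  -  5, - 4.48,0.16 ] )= [ - 9.08 , - 7.23,  -  6, - 5, - 4.48,  -  4, - 3, - 2,0.16, 1/3, 6/7,1,4, 5,6 , 9.7] 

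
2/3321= 2/3321 = 0.00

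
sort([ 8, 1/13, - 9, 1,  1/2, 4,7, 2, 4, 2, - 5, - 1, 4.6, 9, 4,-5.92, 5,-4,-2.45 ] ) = [ - 9,  -  5.92,-5, - 4, - 2.45, - 1, 1/13,1/2 , 1, 2, 2, 4, 4, 4, 4.6,5,  7,8,9]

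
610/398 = 1 + 106/199 = 1.53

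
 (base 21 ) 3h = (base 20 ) 40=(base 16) 50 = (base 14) 5a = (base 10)80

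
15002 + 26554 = 41556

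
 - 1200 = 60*(-20) 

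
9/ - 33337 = - 1 + 33328/33337 = -0.00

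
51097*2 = 102194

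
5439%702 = 525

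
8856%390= 276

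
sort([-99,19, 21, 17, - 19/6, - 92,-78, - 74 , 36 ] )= [ - 99,-92, - 78,-74,-19/6, 17,19,21,  36]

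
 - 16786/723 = - 16786/723 = - 23.22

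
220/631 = 220/631 = 0.35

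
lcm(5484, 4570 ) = 27420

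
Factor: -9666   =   - 2^1*3^3*179^1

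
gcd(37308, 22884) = 12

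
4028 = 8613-4585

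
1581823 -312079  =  1269744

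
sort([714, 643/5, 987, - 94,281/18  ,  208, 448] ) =[-94,  281/18,  643/5,  208, 448,714,987 ]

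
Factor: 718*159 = 2^1*3^1*53^1 * 359^1=114162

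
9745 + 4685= 14430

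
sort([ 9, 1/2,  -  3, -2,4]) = [- 3, - 2, 1/2,4, 9] 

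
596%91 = 50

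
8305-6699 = 1606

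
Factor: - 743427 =-3^2*17^1*43^1 * 113^1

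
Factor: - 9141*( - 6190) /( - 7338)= - 5^1*11^1*277^1*619^1*1223^(-1 ) = - 9430465/1223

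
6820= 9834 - 3014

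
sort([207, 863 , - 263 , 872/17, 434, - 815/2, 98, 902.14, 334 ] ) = [ - 815/2, - 263,  872/17,98,207, 334,434,863,902.14 ] 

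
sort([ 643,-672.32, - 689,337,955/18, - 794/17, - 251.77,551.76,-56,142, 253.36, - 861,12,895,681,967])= [ - 861, - 689,- 672.32,-251.77 ,-56 ,-794/17,12,955/18, 142,253.36,337,  551.76,643, 681, 895,967]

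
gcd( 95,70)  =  5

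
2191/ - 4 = -2191/4= - 547.75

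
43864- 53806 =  - 9942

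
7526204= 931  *8084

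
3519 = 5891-2372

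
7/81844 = 1/11692 = 0.00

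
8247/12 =2749/4=687.25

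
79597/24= 3316 + 13/24=3316.54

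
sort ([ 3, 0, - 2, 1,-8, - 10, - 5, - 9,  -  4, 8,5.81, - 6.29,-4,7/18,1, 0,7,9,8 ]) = [ - 10 , - 9, - 8, - 6.29, - 5, - 4, - 4,- 2,0, 0,7/18,1, 1, 3, 5.81,7,  8,8, 9 ] 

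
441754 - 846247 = - 404493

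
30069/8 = 3758 + 5/8=3758.62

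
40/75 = 8/15 = 0.53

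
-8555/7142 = - 8555/7142 = -1.20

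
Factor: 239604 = 2^2* 3^1*  41^1*487^1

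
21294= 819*26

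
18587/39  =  476 + 23/39 = 476.59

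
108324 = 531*204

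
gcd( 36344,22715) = 4543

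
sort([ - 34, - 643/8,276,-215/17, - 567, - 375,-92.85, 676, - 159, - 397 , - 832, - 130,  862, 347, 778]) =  [- 832,-567, - 397,- 375, - 159, -130,  -  92.85, - 643/8, - 34,-215/17,276 , 347, 676, 778,862 ]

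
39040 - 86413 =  - 47373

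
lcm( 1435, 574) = 2870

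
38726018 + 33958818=72684836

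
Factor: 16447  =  16447^1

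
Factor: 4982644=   2^2*179^1*6959^1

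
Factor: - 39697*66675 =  - 2646797475 = - 3^1 * 5^2*7^2*53^1*107^1*127^1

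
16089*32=514848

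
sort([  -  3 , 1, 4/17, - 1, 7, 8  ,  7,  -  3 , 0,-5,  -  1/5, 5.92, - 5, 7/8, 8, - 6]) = [ - 6, - 5, - 5 , - 3,-3, - 1, - 1/5, 0, 4/17,7/8, 1,5.92, 7,7 , 8,8 ] 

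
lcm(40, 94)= 1880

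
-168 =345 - 513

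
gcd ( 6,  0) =6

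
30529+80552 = 111081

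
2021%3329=2021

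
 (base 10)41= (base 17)27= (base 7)56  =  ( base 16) 29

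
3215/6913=3215/6913 = 0.47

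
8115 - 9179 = - 1064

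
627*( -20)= -12540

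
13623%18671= 13623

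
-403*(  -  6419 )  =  2586857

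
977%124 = 109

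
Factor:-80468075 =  - 5^2*181^1*17783^1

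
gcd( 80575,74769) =1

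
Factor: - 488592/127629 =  - 2^4* 3^1  *13^1*  163^( - 1) = - 624/163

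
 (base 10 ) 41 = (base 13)32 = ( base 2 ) 101001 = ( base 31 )1a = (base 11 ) 38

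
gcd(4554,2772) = 198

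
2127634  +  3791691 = 5919325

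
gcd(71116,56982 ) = 2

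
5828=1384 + 4444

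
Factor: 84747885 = 3^1*5^1*19^1*103^1 * 2887^1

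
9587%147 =32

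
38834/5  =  7766+4/5  =  7766.80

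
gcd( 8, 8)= 8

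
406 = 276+130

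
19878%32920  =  19878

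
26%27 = 26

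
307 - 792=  - 485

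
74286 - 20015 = 54271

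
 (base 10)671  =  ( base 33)kb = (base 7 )1646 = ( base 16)29f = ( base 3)220212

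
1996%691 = 614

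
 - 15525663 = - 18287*849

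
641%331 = 310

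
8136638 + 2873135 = 11009773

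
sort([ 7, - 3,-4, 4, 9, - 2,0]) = [ - 4,-3, - 2,0, 4,7, 9]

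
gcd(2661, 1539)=3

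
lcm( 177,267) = 15753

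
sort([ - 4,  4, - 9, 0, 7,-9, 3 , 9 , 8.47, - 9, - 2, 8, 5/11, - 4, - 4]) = [ - 9, - 9, - 9, - 4, - 4, - 4, - 2,0 , 5/11,3,4, 7, 8, 8.47, 9]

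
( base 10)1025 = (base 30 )145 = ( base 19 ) 2fi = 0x401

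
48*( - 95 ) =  - 4560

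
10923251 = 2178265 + 8744986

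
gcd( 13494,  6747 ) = 6747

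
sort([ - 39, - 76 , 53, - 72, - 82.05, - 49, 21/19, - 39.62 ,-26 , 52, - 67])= [-82.05, - 76 , - 72 , - 67, - 49, - 39.62, - 39, - 26,21/19,52, 53] 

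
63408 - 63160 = 248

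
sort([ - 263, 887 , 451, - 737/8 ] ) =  [ - 263 , - 737/8,451,  887]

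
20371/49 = 415+36/49 = 415.73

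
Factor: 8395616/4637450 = 4197808/2318725 = 2^4*5^ ( - 2 )*29^1*83^1*109^1*137^( - 1) * 677^( - 1) 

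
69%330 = 69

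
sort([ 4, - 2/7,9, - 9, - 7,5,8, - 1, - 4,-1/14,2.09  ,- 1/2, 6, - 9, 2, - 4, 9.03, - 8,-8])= [ - 9, - 9, - 8,  -  8 ,  -  7, - 4,-4, - 1, - 1/2 , - 2/7, - 1/14,2, 2.09,4,5,6,8,9,  9.03 ]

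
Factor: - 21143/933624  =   - 2^( - 3)*3^( - 2)* 12967^( - 1)*21143^1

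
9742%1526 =586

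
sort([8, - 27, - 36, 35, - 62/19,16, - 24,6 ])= [ - 36, - 27, - 24,-62/19 , 6,8, 16,  35 ]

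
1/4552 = 1/4552 = 0.00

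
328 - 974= - 646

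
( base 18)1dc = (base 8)1072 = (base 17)1g9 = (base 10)570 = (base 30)j0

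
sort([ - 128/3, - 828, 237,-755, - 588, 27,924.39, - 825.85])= [  -  828, - 825.85, - 755, - 588, - 128/3, 27,237, 924.39] 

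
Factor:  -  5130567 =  - 3^3*13^1*47^1*311^1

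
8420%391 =209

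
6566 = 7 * 938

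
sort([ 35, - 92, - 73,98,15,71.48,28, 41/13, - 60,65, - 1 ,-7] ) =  [-92, -73, - 60, - 7 ,-1,41/13,15,28 , 35,65,71.48, 98 ]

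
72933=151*483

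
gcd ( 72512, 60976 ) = 1648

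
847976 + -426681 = 421295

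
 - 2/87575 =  - 1 + 87573/87575 =- 0.00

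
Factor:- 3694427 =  - 11^1* 335857^1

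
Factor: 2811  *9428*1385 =36705419580 = 2^2*3^1*5^1 * 277^1  *  937^1*2357^1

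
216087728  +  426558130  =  642645858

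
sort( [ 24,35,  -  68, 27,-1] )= [ - 68, - 1, 24,  27, 35 ]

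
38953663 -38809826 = 143837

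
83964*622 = 52225608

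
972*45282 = 44014104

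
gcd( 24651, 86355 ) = 9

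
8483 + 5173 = 13656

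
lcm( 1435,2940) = 120540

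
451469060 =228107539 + 223361521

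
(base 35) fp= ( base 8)1046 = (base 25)M0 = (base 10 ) 550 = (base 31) hn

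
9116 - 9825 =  - 709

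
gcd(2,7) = 1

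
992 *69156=68602752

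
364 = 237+127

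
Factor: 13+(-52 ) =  - 39 = - 3^1*13^1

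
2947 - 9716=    - 6769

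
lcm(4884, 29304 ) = 29304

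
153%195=153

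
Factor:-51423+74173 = 2^1*5^3*7^1*13^1 = 22750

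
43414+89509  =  132923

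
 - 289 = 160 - 449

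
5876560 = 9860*596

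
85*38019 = 3231615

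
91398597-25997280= 65401317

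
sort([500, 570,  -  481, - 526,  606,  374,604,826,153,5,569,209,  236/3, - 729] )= [ -729, - 526  , - 481,5, 236/3,  153,209,374,500,569, 570, 604,606,  826]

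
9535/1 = 9535 = 9535.00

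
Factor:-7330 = -2^1*5^1 * 733^1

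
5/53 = 5/53 = 0.09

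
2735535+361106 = 3096641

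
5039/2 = 5039/2 = 2519.50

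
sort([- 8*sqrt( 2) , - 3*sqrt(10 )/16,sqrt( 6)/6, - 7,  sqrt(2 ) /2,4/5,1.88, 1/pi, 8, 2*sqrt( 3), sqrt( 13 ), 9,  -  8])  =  [-8 * sqrt( 2), - 8, - 7,-3* sqrt ( 10 )/16,1/pi, sqrt(6)/6, sqrt(2)/2, 4/5, 1.88,2*sqrt(3),sqrt(13)  ,  8, 9] 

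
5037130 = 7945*634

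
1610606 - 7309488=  - 5698882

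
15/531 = 5/177 = 0.03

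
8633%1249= 1139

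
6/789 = 2/263 = 0.01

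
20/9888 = 5/2472 = 0.00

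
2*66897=133794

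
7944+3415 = 11359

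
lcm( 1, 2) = 2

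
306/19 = 306/19 =16.11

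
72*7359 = 529848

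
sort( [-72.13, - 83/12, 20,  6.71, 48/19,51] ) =[ - 72.13, - 83/12,48/19, 6.71, 20 , 51 ]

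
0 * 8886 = 0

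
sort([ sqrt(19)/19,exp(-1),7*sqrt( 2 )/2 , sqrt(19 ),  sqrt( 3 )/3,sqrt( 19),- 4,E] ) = [ -4,sqrt( 19)/19, exp( - 1 ),sqrt( 3 ) /3,E,  sqrt( 19 ),sqrt ( 19 ), 7*sqrt(2 )/2]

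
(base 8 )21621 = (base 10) 9105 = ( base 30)a3f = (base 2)10001110010001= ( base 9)13436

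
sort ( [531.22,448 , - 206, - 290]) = [ - 290, - 206,448,531.22]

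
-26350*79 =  - 2081650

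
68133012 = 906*75202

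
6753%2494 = 1765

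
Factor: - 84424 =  -2^3 * 61^1*173^1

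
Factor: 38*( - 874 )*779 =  - 2^2*19^3*23^1 * 41^1 = - 25872148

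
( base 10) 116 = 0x74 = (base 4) 1310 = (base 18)68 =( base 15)7b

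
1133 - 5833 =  - 4700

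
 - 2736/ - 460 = 684/115 = 5.95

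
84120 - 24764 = 59356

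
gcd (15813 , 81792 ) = 9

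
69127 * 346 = 23917942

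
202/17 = 11+15/17= 11.88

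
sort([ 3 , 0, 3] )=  [0, 3 , 3]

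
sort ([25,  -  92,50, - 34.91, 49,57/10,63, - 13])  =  [ - 92, - 34.91, - 13,57/10, 25,49 , 50,  63 ]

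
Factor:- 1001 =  - 7^1*11^1 *13^1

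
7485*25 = 187125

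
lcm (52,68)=884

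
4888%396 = 136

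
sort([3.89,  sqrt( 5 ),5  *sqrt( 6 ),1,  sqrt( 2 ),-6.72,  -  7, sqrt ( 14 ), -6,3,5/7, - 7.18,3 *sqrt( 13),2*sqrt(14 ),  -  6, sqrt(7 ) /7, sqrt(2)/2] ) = [ - 7.18, - 7,- 6.72,  -  6, - 6,sqrt(7 )/7,sqrt(2)/2, 5/7 , 1, sqrt(2 ), sqrt(5 ), 3, sqrt(14), 3.89,2*sqrt( 14 ), 3*sqrt(13 ), 5*sqrt ( 6) ] 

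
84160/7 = 84160/7=12022.86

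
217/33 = 217/33 = 6.58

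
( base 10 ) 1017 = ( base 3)1101200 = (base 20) 2AH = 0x3F9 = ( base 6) 4413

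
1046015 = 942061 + 103954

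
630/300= 21/10= 2.10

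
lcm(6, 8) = 24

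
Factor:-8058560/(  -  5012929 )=2^6*5^1 * 25183^1*5012929^(- 1) 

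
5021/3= 5021/3 = 1673.67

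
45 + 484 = 529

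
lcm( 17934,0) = 0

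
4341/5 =4341/5 = 868.20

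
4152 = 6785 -2633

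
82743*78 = 6453954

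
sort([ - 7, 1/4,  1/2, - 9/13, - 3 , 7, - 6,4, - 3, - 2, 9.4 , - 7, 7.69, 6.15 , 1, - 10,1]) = [ - 10,  -  7, - 7, - 6, - 3 , - 3, - 2, - 9/13,1/4,1/2, 1 , 1, 4, 6.15,7 , 7.69, 9.4]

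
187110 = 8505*22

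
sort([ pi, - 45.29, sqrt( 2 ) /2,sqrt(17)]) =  [ - 45.29, sqrt(2)/2 , pi, sqrt(17)]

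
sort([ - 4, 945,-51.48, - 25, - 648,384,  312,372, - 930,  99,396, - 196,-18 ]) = [ - 930, - 648 ,-196, - 51.48, - 25, - 18, - 4,99, 312,372,384,396,945]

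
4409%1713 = 983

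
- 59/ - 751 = 59/751 = 0.08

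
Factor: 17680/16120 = 2^1*17^1* 31^( - 1)=   34/31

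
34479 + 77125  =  111604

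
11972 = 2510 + 9462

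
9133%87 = 85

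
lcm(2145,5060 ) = 197340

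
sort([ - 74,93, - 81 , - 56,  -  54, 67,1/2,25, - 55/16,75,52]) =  [ - 81,-74, - 56, - 54, -55/16,1/2,25,52 , 67,75,  93]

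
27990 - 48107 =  - 20117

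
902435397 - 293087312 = 609348085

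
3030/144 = 505/24 = 21.04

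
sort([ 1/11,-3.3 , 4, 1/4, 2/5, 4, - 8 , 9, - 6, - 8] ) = [ - 8, - 8 ,  -  6, - 3.3, 1/11, 1/4, 2/5, 4, 4,9 ]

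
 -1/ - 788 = 1/788  =  0.00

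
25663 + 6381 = 32044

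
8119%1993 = 147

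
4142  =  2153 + 1989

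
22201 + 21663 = 43864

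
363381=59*6159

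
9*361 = 3249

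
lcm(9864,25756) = 463608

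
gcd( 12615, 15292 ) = 1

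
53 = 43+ 10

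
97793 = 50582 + 47211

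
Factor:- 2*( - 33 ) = 2^1*3^1*11^1 = 66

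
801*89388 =71599788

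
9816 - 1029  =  8787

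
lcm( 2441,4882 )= 4882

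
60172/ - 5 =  - 60172/5 =- 12034.40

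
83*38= 3154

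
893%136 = 77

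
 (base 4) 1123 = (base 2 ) 1011011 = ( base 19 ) 4f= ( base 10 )91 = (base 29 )34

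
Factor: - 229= - 229^1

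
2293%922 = 449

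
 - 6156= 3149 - 9305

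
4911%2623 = 2288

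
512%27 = 26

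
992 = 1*992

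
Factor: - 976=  - 2^4*61^1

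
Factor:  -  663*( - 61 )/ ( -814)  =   - 2^( - 1 )*3^1*11^( - 1)*13^1*17^1*37^(-1)*61^1 = - 40443/814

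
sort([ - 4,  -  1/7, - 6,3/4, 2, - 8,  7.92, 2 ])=[ - 8,-6, - 4, - 1/7,  3/4,2,2 , 7.92]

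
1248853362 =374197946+874655416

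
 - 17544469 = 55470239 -73014708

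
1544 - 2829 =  - 1285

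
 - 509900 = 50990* ( - 10) 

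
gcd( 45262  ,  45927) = 7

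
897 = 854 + 43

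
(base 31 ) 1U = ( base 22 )2h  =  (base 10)61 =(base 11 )56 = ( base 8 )75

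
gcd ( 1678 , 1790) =2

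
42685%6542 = 3433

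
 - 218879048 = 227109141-445988189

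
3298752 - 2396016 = 902736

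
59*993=58587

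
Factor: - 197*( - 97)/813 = 3^( - 1 )*97^1*197^1*271^( -1) =19109/813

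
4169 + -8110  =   - 3941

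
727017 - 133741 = 593276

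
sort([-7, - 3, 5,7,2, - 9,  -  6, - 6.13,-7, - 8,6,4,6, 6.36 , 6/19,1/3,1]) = [ - 9, - 8, - 7,  -  7, - 6.13, - 6, - 3, 6/19, 1/3,1,2,4,5,6,6,6.36,7 ]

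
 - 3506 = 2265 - 5771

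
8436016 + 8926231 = 17362247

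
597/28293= 199/9431  =  0.02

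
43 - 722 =-679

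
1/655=1/655 = 0.00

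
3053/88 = 34 + 61/88 = 34.69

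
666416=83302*8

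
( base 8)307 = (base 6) 531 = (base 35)5O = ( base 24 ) 87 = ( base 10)199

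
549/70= 549/70=7.84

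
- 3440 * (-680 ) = 2339200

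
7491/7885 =7491/7885 = 0.95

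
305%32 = 17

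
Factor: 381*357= 3^2*7^1*17^1*127^1 = 136017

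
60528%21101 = 18326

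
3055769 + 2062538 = 5118307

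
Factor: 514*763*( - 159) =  - 2^1*3^1*7^1*53^1*109^1*257^1 = - 62356938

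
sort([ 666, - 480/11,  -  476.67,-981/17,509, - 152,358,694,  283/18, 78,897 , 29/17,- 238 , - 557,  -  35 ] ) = [ - 557,  -  476.67, - 238, - 152, - 981/17, - 480/11, - 35, 29/17, 283/18, 78,  358 , 509,666,694, 897] 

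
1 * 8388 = 8388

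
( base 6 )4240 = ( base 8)1700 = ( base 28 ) 168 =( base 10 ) 960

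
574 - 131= 443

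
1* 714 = 714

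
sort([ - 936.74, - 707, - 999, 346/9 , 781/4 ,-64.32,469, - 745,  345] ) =[-999 , - 936.74, - 745, - 707 ,-64.32,346/9,781/4,345, 469 ]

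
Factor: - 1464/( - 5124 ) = 2/7 = 2^1*7^( - 1)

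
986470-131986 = 854484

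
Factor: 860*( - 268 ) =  - 230480=- 2^4*5^1 * 43^1 *67^1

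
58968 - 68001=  - 9033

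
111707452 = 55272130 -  - 56435322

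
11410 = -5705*(-2 )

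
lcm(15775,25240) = 126200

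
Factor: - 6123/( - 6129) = 2041/2043   =  3^( - 2 )*13^1 * 157^1*227^( - 1)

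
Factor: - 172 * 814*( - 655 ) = 2^3* 5^1*11^1*37^1*43^1 *131^1 = 91705240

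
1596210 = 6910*231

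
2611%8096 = 2611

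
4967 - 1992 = 2975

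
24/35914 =12/17957 =0.00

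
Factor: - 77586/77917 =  - 2^1* 3^1*7^( - 1 )*67^1 * 193^1*11131^( - 1 )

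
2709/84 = 32 + 1/4= 32.25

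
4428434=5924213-1495779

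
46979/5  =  46979/5 = 9395.80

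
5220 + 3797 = 9017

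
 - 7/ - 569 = 7/569 = 0.01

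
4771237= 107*44591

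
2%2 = 0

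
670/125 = 5 + 9/25 = 5.36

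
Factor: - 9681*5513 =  - 53371353 = - 3^1*7^1*37^1*149^1*461^1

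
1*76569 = 76569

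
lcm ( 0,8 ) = 0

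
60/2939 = 60/2939 = 0.02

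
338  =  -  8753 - - 9091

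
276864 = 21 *13184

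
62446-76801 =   -  14355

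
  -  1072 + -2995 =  - 4067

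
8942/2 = 4471 = 4471.00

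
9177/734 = 9177/734 = 12.50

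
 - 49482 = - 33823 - 15659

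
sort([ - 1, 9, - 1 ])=[  -  1, - 1,  9 ] 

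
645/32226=215/10742 = 0.02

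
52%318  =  52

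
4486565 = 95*47227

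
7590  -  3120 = 4470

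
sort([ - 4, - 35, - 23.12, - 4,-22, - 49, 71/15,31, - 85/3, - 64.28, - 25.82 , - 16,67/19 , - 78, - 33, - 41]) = [ - 78, - 64.28, -49, - 41, - 35,-33, - 85/3, - 25.82, - 23.12, - 22, - 16, - 4, - 4, 67/19,71/15, 31 ] 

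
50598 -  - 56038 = 106636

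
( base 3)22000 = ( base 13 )138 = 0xd8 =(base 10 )216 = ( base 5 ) 1331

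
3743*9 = 33687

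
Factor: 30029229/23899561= 3^2*7^( - 1 ) * 107^1 * 31183^1*3414223^( - 1) 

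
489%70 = 69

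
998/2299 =998/2299 = 0.43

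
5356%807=514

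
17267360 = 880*19622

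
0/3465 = 0   =  0.00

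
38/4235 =38/4235 = 0.01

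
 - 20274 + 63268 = 42994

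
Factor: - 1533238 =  - 2^1*7^1*109517^1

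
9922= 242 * 41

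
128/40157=128/40157   =  0.00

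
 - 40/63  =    -  40/63= - 0.63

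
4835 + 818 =5653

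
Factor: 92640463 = 17^1 * 151^2*239^1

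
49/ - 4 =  - 49/4 = -  12.25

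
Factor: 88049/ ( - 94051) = - 13^2*163^( - 1 ) * 521^1*577^ (-1)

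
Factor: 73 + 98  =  171=3^2 * 19^1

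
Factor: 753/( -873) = - 251/291 = - 3^(-1 )*97^( - 1)*251^1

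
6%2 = 0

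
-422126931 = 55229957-477356888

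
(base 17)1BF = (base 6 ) 2135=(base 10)491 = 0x1EB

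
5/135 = 1/27 = 0.04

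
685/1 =685 =685.00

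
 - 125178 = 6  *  (-20863) 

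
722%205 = 107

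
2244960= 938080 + 1306880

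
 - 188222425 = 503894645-692117070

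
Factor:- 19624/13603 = - 2^3*11^1*61^( - 1 ) = -88/61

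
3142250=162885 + 2979365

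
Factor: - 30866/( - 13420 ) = 23/10 = 2^(-1) * 5^( - 1)*23^1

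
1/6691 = 1/6691  =  0.00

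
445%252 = 193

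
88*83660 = 7362080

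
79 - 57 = 22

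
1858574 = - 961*( - 1934 ) 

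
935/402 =2 + 131/402  =  2.33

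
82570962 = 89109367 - 6538405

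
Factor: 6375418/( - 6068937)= - 910774/866991 = - 2^1*3^( - 1)*29^1 * 41^1*383^1*288997^( - 1)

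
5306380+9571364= 14877744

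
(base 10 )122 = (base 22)5c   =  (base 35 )3h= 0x7a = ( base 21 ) 5H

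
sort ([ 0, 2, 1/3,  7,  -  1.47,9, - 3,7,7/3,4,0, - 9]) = [ - 9,-3, - 1.47,0, 0,1/3,2 , 7/3,4, 7 , 7,9 ]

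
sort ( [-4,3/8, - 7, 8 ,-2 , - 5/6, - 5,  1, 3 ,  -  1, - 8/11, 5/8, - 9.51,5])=[ - 9.51,  -  7, - 5,-4, - 2, - 1, - 5/6, - 8/11,3/8, 5/8 , 1,3, 5,8 ]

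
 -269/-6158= 269/6158 = 0.04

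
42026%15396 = 11234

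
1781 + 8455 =10236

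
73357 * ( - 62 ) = - 4548134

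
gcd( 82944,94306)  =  2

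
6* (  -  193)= -1158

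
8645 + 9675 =18320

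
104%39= 26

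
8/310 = 4/155=0.03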